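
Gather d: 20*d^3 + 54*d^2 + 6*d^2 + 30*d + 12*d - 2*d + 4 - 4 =20*d^3 + 60*d^2 + 40*d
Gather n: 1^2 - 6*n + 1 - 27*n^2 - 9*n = -27*n^2 - 15*n + 2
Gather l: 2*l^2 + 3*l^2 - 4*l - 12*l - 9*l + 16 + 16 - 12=5*l^2 - 25*l + 20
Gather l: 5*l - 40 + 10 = 5*l - 30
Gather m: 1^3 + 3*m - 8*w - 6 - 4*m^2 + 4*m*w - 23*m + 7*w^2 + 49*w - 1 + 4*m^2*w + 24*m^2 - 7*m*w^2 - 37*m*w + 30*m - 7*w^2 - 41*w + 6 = m^2*(4*w + 20) + m*(-7*w^2 - 33*w + 10)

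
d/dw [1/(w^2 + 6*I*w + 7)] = 2*(-w - 3*I)/(w^2 + 6*I*w + 7)^2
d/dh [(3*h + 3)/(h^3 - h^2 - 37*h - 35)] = 6*(1 - h)/(h^4 - 4*h^3 - 66*h^2 + 140*h + 1225)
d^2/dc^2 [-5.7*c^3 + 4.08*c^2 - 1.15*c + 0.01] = 8.16 - 34.2*c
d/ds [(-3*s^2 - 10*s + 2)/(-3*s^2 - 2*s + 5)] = 2*(-12*s^2 - 9*s - 23)/(9*s^4 + 12*s^3 - 26*s^2 - 20*s + 25)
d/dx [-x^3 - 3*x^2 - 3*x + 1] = -3*x^2 - 6*x - 3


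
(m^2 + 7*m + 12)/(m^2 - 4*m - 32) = (m + 3)/(m - 8)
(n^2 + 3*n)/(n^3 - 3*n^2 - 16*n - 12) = n*(n + 3)/(n^3 - 3*n^2 - 16*n - 12)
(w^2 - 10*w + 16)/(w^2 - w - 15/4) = 4*(-w^2 + 10*w - 16)/(-4*w^2 + 4*w + 15)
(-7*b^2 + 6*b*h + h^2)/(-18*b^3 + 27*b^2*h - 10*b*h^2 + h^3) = (7*b + h)/(18*b^2 - 9*b*h + h^2)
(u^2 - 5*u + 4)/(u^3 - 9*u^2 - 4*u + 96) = (u - 1)/(u^2 - 5*u - 24)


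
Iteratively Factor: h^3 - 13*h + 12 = (h - 1)*(h^2 + h - 12) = (h - 3)*(h - 1)*(h + 4)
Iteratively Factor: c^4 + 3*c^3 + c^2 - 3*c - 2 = (c + 2)*(c^3 + c^2 - c - 1) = (c + 1)*(c + 2)*(c^2 - 1) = (c + 1)^2*(c + 2)*(c - 1)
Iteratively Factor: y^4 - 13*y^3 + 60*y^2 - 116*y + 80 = (y - 2)*(y^3 - 11*y^2 + 38*y - 40) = (y - 4)*(y - 2)*(y^2 - 7*y + 10) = (y - 4)*(y - 2)^2*(y - 5)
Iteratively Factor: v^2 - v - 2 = (v + 1)*(v - 2)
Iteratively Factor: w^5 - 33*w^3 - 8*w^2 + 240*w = (w - 3)*(w^4 + 3*w^3 - 24*w^2 - 80*w) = w*(w - 3)*(w^3 + 3*w^2 - 24*w - 80) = w*(w - 3)*(w + 4)*(w^2 - w - 20) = w*(w - 3)*(w + 4)^2*(w - 5)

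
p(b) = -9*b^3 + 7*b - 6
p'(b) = 7 - 27*b^2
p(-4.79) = 949.59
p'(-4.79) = -612.49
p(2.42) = -116.61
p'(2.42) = -151.12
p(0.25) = -4.39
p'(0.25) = 5.31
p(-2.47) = 112.33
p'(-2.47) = -157.72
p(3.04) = -237.57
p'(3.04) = -242.52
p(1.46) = -23.79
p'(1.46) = -50.55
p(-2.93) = 199.87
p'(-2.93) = -224.79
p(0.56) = -3.66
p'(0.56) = -1.47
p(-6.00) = 1896.00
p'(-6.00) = -965.00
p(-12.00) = 15462.00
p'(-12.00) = -3881.00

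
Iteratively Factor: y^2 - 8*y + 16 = (y - 4)*(y - 4)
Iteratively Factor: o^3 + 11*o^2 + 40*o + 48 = (o + 3)*(o^2 + 8*o + 16) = (o + 3)*(o + 4)*(o + 4)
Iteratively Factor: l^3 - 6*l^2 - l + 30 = (l - 3)*(l^2 - 3*l - 10) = (l - 3)*(l + 2)*(l - 5)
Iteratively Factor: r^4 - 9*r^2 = (r + 3)*(r^3 - 3*r^2) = r*(r + 3)*(r^2 - 3*r) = r*(r - 3)*(r + 3)*(r)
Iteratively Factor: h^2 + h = (h + 1)*(h)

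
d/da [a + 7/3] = 1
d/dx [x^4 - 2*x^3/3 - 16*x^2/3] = 2*x*(6*x^2 - 3*x - 16)/3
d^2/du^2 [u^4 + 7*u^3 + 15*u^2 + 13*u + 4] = 12*u^2 + 42*u + 30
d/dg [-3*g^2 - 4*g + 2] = -6*g - 4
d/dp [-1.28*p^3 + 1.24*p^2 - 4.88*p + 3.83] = -3.84*p^2 + 2.48*p - 4.88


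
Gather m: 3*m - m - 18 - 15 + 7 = 2*m - 26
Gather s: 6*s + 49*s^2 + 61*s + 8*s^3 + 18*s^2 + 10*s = 8*s^3 + 67*s^2 + 77*s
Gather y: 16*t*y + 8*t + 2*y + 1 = 8*t + y*(16*t + 2) + 1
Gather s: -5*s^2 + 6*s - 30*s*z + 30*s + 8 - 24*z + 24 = -5*s^2 + s*(36 - 30*z) - 24*z + 32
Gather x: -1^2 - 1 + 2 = 0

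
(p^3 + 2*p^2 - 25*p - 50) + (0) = p^3 + 2*p^2 - 25*p - 50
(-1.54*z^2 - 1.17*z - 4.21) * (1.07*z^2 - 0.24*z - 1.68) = -1.6478*z^4 - 0.8823*z^3 - 1.6367*z^2 + 2.976*z + 7.0728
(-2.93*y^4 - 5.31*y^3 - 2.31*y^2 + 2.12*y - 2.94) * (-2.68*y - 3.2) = 7.8524*y^5 + 23.6068*y^4 + 23.1828*y^3 + 1.7104*y^2 + 1.0952*y + 9.408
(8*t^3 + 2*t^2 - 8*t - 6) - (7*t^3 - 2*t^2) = t^3 + 4*t^2 - 8*t - 6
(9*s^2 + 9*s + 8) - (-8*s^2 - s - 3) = 17*s^2 + 10*s + 11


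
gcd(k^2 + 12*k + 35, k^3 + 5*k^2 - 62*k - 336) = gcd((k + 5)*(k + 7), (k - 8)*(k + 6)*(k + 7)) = k + 7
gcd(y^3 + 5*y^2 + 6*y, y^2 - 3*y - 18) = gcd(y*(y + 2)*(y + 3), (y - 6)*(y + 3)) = y + 3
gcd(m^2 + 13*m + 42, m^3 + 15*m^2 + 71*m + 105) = m + 7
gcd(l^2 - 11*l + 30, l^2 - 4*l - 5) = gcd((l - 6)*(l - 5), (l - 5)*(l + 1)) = l - 5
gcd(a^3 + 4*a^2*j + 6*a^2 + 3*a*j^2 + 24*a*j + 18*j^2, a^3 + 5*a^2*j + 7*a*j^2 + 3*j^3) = a^2 + 4*a*j + 3*j^2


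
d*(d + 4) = d^2 + 4*d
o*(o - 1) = o^2 - o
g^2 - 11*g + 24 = (g - 8)*(g - 3)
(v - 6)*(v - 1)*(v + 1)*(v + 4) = v^4 - 2*v^3 - 25*v^2 + 2*v + 24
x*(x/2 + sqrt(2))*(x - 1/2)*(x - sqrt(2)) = x^4/2 - x^3/4 + sqrt(2)*x^3/2 - 2*x^2 - sqrt(2)*x^2/4 + x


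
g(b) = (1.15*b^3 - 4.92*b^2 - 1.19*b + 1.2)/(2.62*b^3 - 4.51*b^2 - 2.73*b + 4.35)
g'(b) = (-7.86*b^2 + 9.02*b + 2.73)*(1.15*b^3 - 4.92*b^2 - 1.19*b + 1.2)/(2.62*b^3 - 4.51*b^2 - 2.73*b + 4.35)^2 + (3.45*b^2 - 9.84*b - 1.19)/(2.62*b^3 - 4.51*b^2 - 2.73*b + 4.35) = (7.7039*b^4 - 0.0434000000000054*b^3 + 13.6402*b^2 - 31.98*b - 1.9005)/(6.8644*b^6 - 23.6324*b^5 + 6.0349*b^4 + 47.4186*b^3 - 31.7841*b^2 - 23.751*b + 18.9225)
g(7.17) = 0.23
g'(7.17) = 0.04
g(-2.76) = 0.74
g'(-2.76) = 0.11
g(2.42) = -1.68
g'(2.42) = 3.69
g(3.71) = -0.19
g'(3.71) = 0.35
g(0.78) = -3.02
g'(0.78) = -30.31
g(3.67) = -0.20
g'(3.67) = 0.37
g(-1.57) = 1.07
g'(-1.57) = 0.81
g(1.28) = 5.75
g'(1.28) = 0.09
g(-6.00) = 0.59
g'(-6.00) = 0.02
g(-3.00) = 0.71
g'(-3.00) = 0.09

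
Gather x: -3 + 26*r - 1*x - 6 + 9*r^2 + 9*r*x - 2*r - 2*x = 9*r^2 + 24*r + x*(9*r - 3) - 9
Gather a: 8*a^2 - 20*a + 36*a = 8*a^2 + 16*a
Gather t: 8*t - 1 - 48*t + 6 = 5 - 40*t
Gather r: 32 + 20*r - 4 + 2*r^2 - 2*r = 2*r^2 + 18*r + 28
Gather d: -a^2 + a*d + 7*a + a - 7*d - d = -a^2 + 8*a + d*(a - 8)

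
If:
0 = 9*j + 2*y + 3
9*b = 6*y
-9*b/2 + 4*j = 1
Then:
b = -2/5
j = -1/5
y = -3/5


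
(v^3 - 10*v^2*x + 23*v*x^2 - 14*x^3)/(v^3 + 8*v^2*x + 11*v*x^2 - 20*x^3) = (v^2 - 9*v*x + 14*x^2)/(v^2 + 9*v*x + 20*x^2)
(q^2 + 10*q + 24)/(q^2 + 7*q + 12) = (q + 6)/(q + 3)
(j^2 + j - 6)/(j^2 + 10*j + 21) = (j - 2)/(j + 7)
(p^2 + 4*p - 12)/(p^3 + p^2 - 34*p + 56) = (p + 6)/(p^2 + 3*p - 28)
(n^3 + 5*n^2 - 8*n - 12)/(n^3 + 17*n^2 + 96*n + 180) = (n^2 - n - 2)/(n^2 + 11*n + 30)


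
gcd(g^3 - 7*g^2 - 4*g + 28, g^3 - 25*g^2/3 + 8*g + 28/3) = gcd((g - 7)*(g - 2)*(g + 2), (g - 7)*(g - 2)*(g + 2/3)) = g^2 - 9*g + 14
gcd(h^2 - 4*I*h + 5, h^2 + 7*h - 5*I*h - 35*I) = h - 5*I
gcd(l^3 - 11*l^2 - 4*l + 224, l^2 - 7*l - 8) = l - 8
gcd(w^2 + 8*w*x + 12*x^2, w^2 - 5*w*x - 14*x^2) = w + 2*x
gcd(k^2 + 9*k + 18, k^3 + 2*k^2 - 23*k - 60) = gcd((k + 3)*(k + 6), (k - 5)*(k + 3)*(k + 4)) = k + 3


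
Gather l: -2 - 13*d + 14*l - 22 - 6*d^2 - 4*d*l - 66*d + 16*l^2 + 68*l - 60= -6*d^2 - 79*d + 16*l^2 + l*(82 - 4*d) - 84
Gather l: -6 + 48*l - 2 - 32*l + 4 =16*l - 4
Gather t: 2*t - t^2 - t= -t^2 + t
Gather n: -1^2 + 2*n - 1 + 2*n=4*n - 2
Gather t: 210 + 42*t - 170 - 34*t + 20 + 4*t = 12*t + 60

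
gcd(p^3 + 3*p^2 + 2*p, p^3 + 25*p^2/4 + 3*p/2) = p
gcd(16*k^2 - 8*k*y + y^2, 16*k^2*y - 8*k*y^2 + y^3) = 16*k^2 - 8*k*y + y^2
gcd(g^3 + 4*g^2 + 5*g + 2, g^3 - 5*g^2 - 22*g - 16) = g^2 + 3*g + 2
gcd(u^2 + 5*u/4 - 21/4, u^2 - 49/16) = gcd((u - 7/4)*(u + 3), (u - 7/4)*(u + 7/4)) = u - 7/4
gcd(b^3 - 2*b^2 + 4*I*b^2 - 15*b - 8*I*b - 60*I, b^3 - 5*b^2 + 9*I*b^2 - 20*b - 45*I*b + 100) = b^2 + b*(-5 + 4*I) - 20*I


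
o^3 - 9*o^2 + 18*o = o*(o - 6)*(o - 3)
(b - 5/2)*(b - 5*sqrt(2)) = b^2 - 5*sqrt(2)*b - 5*b/2 + 25*sqrt(2)/2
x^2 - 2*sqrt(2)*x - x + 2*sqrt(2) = (x - 1)*(x - 2*sqrt(2))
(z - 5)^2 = z^2 - 10*z + 25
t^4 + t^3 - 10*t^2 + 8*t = t*(t - 2)*(t - 1)*(t + 4)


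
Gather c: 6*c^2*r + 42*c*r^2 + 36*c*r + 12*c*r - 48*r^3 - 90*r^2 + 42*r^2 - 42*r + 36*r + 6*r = 6*c^2*r + c*(42*r^2 + 48*r) - 48*r^3 - 48*r^2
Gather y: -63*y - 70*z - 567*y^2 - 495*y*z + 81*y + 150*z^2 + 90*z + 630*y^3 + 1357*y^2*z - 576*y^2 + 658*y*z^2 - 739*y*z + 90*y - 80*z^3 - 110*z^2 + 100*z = 630*y^3 + y^2*(1357*z - 1143) + y*(658*z^2 - 1234*z + 108) - 80*z^3 + 40*z^2 + 120*z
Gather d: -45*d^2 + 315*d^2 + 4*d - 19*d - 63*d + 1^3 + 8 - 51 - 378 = 270*d^2 - 78*d - 420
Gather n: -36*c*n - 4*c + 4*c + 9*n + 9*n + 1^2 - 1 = n*(18 - 36*c)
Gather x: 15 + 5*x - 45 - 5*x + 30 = 0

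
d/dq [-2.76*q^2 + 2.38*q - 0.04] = 2.38 - 5.52*q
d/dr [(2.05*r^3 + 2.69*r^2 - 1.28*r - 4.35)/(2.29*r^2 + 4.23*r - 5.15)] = (4.6945*r^4 + 17.343*r^3 - 17.3626*r^2 - 7.784*r + 24.9925)/(5.2441*r^4 + 19.3734*r^3 - 5.6941*r^2 - 43.569*r + 26.5225)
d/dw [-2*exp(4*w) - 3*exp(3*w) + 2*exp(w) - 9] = (-8*exp(3*w) - 9*exp(2*w) + 2)*exp(w)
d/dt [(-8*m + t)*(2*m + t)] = -6*m + 2*t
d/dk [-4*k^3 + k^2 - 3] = 2*k*(1 - 6*k)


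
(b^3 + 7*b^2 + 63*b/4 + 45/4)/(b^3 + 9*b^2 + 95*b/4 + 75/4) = (b + 3)/(b + 5)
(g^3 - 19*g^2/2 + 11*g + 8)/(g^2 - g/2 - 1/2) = (g^2 - 10*g + 16)/(g - 1)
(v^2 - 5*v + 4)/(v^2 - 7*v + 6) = (v - 4)/(v - 6)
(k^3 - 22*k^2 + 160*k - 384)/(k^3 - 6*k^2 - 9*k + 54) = (k^2 - 16*k + 64)/(k^2 - 9)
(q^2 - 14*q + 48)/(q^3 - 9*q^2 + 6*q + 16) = (q - 6)/(q^2 - q - 2)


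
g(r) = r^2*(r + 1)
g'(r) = r^2 + 2*r*(r + 1) = r*(3*r + 2)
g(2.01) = 12.16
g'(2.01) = 16.14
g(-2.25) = -6.33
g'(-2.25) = 10.69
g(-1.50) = -1.12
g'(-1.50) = 3.75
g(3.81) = 69.82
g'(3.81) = 51.17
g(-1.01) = -0.01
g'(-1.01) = 1.04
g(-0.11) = 0.01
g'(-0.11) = -0.18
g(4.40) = 104.54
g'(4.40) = 66.88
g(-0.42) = 0.10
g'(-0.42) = -0.31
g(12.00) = 1872.00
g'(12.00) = 456.00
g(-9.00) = -648.00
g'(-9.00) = 225.00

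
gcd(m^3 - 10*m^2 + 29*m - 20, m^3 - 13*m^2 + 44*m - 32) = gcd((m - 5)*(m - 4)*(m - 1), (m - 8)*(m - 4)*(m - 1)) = m^2 - 5*m + 4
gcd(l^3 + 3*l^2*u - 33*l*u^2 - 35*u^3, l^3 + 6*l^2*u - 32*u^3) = 1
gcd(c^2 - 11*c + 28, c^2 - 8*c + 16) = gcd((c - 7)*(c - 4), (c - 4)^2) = c - 4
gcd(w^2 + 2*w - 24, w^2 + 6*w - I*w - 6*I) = w + 6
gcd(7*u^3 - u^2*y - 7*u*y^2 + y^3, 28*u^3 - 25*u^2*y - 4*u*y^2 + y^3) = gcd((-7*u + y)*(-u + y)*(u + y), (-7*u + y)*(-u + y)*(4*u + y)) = 7*u^2 - 8*u*y + y^2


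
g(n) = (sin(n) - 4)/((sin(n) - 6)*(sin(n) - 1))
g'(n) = -(sin(n) - 4)*cos(n)/((sin(n) - 6)*(sin(n) - 1)^2) + cos(n)/((sin(n) - 6)*(sin(n) - 1)) - (sin(n) - 4)*cos(n)/((sin(n) - 6)^2*(sin(n) - 1))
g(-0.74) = -0.42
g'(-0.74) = -0.16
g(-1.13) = -0.37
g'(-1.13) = -0.07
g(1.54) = -1265.45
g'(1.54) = -82170.23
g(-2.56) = -0.45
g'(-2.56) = 0.22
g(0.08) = -0.72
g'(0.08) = -0.72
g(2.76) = -1.03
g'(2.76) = 1.43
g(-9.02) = -0.49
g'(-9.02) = 0.29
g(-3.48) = -0.97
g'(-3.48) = 1.28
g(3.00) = -0.77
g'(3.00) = 0.82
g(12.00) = -0.45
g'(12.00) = -0.22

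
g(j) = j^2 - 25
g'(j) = 2*j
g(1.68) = -22.18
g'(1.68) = 3.36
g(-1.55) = -22.60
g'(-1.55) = -3.10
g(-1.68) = -22.18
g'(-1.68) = -3.36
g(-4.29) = -6.60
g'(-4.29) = -8.58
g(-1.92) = -21.31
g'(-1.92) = -3.84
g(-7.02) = 24.28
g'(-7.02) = -14.04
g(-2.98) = -16.12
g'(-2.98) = -5.96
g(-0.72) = -24.48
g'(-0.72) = -1.44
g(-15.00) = 200.00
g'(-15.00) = -30.00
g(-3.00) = -16.00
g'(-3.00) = -6.00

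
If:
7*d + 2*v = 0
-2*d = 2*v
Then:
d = 0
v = 0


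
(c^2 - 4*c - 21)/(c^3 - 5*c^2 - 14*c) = (c + 3)/(c*(c + 2))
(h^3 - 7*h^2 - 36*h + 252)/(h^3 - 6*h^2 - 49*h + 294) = (h + 6)/(h + 7)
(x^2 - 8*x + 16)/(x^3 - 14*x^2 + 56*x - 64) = (x - 4)/(x^2 - 10*x + 16)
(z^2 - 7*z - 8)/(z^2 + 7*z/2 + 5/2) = 2*(z - 8)/(2*z + 5)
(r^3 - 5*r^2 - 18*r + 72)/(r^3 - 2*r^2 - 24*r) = (r - 3)/r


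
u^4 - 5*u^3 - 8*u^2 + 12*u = u*(u - 6)*(u - 1)*(u + 2)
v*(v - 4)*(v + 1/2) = v^3 - 7*v^2/2 - 2*v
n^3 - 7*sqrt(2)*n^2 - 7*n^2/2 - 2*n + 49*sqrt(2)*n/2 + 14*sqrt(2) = (n - 4)*(n + 1/2)*(n - 7*sqrt(2))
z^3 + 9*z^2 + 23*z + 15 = (z + 1)*(z + 3)*(z + 5)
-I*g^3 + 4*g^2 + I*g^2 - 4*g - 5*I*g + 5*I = (g - I)*(g + 5*I)*(-I*g + I)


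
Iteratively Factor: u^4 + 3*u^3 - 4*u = (u)*(u^3 + 3*u^2 - 4) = u*(u - 1)*(u^2 + 4*u + 4) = u*(u - 1)*(u + 2)*(u + 2)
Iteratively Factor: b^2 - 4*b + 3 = (b - 1)*(b - 3)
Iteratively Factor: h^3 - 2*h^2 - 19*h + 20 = (h - 5)*(h^2 + 3*h - 4) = (h - 5)*(h + 4)*(h - 1)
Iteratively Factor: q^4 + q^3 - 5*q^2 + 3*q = (q + 3)*(q^3 - 2*q^2 + q) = (q - 1)*(q + 3)*(q^2 - q) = q*(q - 1)*(q + 3)*(q - 1)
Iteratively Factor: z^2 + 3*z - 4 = (z + 4)*(z - 1)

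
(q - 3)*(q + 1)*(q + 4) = q^3 + 2*q^2 - 11*q - 12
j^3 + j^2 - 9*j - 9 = (j - 3)*(j + 1)*(j + 3)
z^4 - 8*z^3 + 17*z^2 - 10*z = z*(z - 5)*(z - 2)*(z - 1)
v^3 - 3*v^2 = v^2*(v - 3)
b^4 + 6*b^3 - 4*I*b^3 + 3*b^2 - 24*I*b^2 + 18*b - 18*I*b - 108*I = (b + 6)*(b - 3*I)^2*(b + 2*I)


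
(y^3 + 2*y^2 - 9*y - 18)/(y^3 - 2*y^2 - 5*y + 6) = (y + 3)/(y - 1)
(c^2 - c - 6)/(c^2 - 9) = (c + 2)/(c + 3)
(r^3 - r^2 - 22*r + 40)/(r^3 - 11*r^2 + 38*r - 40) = (r + 5)/(r - 5)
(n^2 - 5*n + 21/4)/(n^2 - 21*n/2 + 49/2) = (n - 3/2)/(n - 7)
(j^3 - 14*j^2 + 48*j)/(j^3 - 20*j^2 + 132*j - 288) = j/(j - 6)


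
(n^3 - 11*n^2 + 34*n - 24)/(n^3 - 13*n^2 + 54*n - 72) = (n - 1)/(n - 3)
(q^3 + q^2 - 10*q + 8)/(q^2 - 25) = (q^3 + q^2 - 10*q + 8)/(q^2 - 25)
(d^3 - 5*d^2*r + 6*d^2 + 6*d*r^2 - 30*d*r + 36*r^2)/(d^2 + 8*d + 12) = (d^2 - 5*d*r + 6*r^2)/(d + 2)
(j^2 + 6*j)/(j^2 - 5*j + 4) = j*(j + 6)/(j^2 - 5*j + 4)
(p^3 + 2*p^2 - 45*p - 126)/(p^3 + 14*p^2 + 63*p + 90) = (p - 7)/(p + 5)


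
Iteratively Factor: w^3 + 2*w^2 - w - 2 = (w + 1)*(w^2 + w - 2) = (w - 1)*(w + 1)*(w + 2)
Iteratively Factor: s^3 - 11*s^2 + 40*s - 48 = (s - 4)*(s^2 - 7*s + 12) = (s - 4)*(s - 3)*(s - 4)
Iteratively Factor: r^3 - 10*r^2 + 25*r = (r - 5)*(r^2 - 5*r) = r*(r - 5)*(r - 5)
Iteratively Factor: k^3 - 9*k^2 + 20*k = (k - 5)*(k^2 - 4*k) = k*(k - 5)*(k - 4)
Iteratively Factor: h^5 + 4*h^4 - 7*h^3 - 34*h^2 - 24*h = (h + 2)*(h^4 + 2*h^3 - 11*h^2 - 12*h) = (h + 1)*(h + 2)*(h^3 + h^2 - 12*h) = (h + 1)*(h + 2)*(h + 4)*(h^2 - 3*h) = (h - 3)*(h + 1)*(h + 2)*(h + 4)*(h)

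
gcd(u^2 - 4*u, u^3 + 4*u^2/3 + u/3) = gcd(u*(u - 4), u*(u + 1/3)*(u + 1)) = u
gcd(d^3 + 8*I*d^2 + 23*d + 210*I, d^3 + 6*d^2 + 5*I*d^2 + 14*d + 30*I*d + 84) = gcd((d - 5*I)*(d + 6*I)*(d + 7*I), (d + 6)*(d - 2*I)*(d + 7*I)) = d + 7*I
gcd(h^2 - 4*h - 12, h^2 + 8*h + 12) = h + 2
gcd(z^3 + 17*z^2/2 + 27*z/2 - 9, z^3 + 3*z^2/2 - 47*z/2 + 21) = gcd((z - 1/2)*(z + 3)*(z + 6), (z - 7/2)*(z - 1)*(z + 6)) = z + 6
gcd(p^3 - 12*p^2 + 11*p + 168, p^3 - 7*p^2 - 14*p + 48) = p^2 - 5*p - 24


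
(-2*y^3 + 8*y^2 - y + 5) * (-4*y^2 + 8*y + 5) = 8*y^5 - 48*y^4 + 58*y^3 + 12*y^2 + 35*y + 25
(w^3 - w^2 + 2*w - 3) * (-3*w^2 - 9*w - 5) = -3*w^5 - 6*w^4 - 2*w^3 - 4*w^2 + 17*w + 15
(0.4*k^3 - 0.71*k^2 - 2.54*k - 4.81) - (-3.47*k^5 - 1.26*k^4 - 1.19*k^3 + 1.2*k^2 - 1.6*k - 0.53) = 3.47*k^5 + 1.26*k^4 + 1.59*k^3 - 1.91*k^2 - 0.94*k - 4.28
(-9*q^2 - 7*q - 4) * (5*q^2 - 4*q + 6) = -45*q^4 + q^3 - 46*q^2 - 26*q - 24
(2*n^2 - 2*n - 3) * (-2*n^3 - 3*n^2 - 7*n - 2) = -4*n^5 - 2*n^4 - 2*n^3 + 19*n^2 + 25*n + 6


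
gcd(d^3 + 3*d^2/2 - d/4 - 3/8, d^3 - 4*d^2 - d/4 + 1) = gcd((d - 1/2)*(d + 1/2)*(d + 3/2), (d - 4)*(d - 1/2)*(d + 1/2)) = d^2 - 1/4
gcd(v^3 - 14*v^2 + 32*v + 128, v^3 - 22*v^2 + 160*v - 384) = v^2 - 16*v + 64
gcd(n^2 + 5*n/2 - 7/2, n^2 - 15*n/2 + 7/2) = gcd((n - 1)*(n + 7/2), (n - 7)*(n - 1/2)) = 1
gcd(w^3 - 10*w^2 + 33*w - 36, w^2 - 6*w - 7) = 1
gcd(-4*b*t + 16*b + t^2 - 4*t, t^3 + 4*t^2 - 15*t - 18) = 1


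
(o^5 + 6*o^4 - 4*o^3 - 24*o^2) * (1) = o^5 + 6*o^4 - 4*o^3 - 24*o^2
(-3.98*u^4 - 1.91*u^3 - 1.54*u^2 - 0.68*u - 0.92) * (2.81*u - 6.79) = -11.1838*u^5 + 21.6571*u^4 + 8.6415*u^3 + 8.5458*u^2 + 2.032*u + 6.2468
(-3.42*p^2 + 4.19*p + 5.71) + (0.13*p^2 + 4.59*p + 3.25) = -3.29*p^2 + 8.78*p + 8.96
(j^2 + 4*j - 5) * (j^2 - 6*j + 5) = j^4 - 2*j^3 - 24*j^2 + 50*j - 25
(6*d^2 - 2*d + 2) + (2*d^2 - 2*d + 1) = 8*d^2 - 4*d + 3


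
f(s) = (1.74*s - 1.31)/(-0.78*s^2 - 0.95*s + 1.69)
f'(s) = (1.56*s + 0.95)*(1.74*s - 1.31)/(-0.78*s^2 - 0.95*s + 1.69)^2 + 1.74/(-0.78*s^2 - 0.95*s + 1.69) = (1.3572*s^2 - 2.0436*s + 1.6961)/(0.6084*s^4 + 1.482*s^3 - 1.7339*s^2 - 3.211*s + 2.8561)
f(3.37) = -0.44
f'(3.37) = 0.10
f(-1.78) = -4.84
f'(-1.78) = 11.64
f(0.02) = -0.76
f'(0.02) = 0.59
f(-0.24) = -0.92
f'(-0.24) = 0.65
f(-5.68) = 0.62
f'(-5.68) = 0.17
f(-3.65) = 1.46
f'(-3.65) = 0.99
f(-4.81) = 0.82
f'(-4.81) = 0.31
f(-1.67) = -3.83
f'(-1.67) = 7.33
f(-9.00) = 0.32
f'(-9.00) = 0.05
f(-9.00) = 0.32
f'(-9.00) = 0.05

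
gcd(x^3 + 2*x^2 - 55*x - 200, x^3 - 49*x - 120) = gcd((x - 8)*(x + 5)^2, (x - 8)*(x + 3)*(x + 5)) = x^2 - 3*x - 40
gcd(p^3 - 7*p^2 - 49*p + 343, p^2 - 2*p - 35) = p - 7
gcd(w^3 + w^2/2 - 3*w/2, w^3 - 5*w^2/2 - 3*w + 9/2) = w^2 + w/2 - 3/2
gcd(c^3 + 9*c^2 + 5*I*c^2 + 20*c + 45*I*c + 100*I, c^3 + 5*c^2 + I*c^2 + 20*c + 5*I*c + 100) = c^2 + c*(5 + 5*I) + 25*I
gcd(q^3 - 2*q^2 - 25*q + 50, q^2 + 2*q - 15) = q + 5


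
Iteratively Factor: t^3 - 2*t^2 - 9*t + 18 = (t - 3)*(t^2 + t - 6) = (t - 3)*(t + 3)*(t - 2)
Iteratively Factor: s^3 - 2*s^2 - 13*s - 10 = (s + 2)*(s^2 - 4*s - 5) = (s + 1)*(s + 2)*(s - 5)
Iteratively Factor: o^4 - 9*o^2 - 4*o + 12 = (o + 2)*(o^3 - 2*o^2 - 5*o + 6) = (o + 2)^2*(o^2 - 4*o + 3) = (o - 1)*(o + 2)^2*(o - 3)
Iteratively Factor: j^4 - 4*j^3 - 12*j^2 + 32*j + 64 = (j - 4)*(j^3 - 12*j - 16) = (j - 4)*(j + 2)*(j^2 - 2*j - 8) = (j - 4)*(j + 2)^2*(j - 4)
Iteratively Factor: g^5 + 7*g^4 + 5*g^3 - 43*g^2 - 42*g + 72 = (g + 3)*(g^4 + 4*g^3 - 7*g^2 - 22*g + 24) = (g - 1)*(g + 3)*(g^3 + 5*g^2 - 2*g - 24) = (g - 1)*(g + 3)*(g + 4)*(g^2 + g - 6) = (g - 2)*(g - 1)*(g + 3)*(g + 4)*(g + 3)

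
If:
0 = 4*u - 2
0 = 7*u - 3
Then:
No Solution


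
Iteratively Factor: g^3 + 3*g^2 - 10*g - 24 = (g - 3)*(g^2 + 6*g + 8) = (g - 3)*(g + 2)*(g + 4)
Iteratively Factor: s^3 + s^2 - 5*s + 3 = (s - 1)*(s^2 + 2*s - 3) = (s - 1)^2*(s + 3)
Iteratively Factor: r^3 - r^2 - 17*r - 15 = (r + 3)*(r^2 - 4*r - 5) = (r + 1)*(r + 3)*(r - 5)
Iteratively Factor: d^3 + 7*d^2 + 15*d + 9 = (d + 3)*(d^2 + 4*d + 3) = (d + 1)*(d + 3)*(d + 3)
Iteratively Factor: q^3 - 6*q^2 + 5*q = (q)*(q^2 - 6*q + 5) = q*(q - 1)*(q - 5)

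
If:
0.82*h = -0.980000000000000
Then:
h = -1.20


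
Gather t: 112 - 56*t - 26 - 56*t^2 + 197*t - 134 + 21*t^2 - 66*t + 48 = -35*t^2 + 75*t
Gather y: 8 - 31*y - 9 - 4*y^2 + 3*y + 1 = -4*y^2 - 28*y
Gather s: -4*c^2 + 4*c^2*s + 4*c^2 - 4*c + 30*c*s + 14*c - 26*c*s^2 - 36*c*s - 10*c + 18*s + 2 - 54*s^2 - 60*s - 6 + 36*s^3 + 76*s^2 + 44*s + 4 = 36*s^3 + s^2*(22 - 26*c) + s*(4*c^2 - 6*c + 2)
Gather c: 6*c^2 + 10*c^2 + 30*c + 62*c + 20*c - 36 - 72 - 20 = 16*c^2 + 112*c - 128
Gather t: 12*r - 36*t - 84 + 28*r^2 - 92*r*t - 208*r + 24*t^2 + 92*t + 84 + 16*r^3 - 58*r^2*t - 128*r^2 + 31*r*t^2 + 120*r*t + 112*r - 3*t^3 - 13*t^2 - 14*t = 16*r^3 - 100*r^2 - 84*r - 3*t^3 + t^2*(31*r + 11) + t*(-58*r^2 + 28*r + 42)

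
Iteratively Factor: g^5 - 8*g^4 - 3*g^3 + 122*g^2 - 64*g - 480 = (g - 4)*(g^4 - 4*g^3 - 19*g^2 + 46*g + 120) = (g - 4)^2*(g^3 - 19*g - 30) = (g - 4)^2*(g + 2)*(g^2 - 2*g - 15) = (g - 4)^2*(g + 2)*(g + 3)*(g - 5)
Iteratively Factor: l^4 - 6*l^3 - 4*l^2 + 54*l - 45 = (l - 3)*(l^3 - 3*l^2 - 13*l + 15) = (l - 3)*(l - 1)*(l^2 - 2*l - 15) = (l - 5)*(l - 3)*(l - 1)*(l + 3)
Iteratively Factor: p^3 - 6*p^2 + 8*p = (p)*(p^2 - 6*p + 8) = p*(p - 2)*(p - 4)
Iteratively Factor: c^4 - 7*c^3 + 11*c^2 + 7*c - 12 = (c - 1)*(c^3 - 6*c^2 + 5*c + 12) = (c - 1)*(c + 1)*(c^2 - 7*c + 12) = (c - 4)*(c - 1)*(c + 1)*(c - 3)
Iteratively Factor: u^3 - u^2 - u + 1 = (u - 1)*(u^2 - 1) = (u - 1)^2*(u + 1)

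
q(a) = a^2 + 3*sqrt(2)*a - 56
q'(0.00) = 4.24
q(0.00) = -56.00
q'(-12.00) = -19.76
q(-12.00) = 37.09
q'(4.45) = 13.14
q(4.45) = -17.32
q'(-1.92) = 0.40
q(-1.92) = -60.46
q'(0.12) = 4.48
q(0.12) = -55.48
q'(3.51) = 11.26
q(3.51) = -28.79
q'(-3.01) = -1.78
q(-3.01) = -59.71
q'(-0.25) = 3.74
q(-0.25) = -57.00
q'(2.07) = 8.38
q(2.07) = -42.93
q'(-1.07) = 2.10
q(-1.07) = -59.39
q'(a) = 2*a + 3*sqrt(2)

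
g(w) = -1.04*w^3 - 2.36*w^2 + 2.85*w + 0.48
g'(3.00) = -39.39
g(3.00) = -40.29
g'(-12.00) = -389.79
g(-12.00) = 1423.56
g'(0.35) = 0.82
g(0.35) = 1.14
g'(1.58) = -12.40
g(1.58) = -5.01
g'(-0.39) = 4.22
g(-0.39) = -0.93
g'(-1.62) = 2.31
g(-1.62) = -5.91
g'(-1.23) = 3.94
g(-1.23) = -4.66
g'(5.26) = -108.30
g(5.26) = -201.18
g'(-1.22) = 3.96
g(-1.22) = -4.62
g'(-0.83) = 4.62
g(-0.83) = -2.92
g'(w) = -3.12*w^2 - 4.72*w + 2.85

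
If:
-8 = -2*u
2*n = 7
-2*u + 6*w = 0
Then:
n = 7/2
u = 4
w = 4/3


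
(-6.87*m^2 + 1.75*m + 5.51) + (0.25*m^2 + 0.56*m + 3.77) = -6.62*m^2 + 2.31*m + 9.28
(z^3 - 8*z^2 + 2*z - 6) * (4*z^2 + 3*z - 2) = 4*z^5 - 29*z^4 - 18*z^3 - 2*z^2 - 22*z + 12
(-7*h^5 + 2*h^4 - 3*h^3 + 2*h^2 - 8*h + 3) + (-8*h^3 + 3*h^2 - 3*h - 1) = -7*h^5 + 2*h^4 - 11*h^3 + 5*h^2 - 11*h + 2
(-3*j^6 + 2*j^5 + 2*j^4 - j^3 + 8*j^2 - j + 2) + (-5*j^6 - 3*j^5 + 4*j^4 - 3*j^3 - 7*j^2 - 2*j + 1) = -8*j^6 - j^5 + 6*j^4 - 4*j^3 + j^2 - 3*j + 3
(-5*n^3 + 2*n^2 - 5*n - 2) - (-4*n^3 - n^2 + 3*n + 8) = -n^3 + 3*n^2 - 8*n - 10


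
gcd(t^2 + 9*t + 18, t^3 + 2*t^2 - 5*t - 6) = t + 3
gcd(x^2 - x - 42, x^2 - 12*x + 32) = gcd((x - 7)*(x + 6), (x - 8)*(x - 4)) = 1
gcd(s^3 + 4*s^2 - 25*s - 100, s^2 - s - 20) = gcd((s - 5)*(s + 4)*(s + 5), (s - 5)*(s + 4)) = s^2 - s - 20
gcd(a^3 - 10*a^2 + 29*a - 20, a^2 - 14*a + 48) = 1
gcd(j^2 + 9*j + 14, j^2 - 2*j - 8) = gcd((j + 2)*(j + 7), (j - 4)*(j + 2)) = j + 2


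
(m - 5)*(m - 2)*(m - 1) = m^3 - 8*m^2 + 17*m - 10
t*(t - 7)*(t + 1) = t^3 - 6*t^2 - 7*t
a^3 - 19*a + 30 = (a - 3)*(a - 2)*(a + 5)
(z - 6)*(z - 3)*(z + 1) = z^3 - 8*z^2 + 9*z + 18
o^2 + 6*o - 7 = (o - 1)*(o + 7)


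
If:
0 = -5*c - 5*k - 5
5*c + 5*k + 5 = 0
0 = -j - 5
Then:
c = -k - 1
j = -5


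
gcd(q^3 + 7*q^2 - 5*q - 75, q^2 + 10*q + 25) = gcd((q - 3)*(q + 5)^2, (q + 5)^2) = q^2 + 10*q + 25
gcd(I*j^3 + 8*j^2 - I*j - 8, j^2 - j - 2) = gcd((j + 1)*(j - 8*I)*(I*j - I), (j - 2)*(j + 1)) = j + 1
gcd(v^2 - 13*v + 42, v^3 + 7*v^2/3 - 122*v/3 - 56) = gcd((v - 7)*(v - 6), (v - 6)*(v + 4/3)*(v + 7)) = v - 6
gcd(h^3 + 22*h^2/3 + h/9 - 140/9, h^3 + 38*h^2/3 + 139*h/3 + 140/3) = h^2 + 26*h/3 + 35/3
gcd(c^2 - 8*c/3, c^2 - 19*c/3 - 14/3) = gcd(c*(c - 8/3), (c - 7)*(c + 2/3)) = 1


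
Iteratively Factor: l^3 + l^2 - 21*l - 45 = (l + 3)*(l^2 - 2*l - 15) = (l + 3)^2*(l - 5)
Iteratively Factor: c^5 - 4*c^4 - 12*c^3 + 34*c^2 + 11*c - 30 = (c + 1)*(c^4 - 5*c^3 - 7*c^2 + 41*c - 30) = (c - 5)*(c + 1)*(c^3 - 7*c + 6) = (c - 5)*(c - 2)*(c + 1)*(c^2 + 2*c - 3) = (c - 5)*(c - 2)*(c + 1)*(c + 3)*(c - 1)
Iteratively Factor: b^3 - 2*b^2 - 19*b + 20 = (b - 1)*(b^2 - b - 20) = (b - 5)*(b - 1)*(b + 4)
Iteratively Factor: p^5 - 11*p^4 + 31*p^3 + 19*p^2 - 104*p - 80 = (p + 1)*(p^4 - 12*p^3 + 43*p^2 - 24*p - 80) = (p - 4)*(p + 1)*(p^3 - 8*p^2 + 11*p + 20) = (p - 4)^2*(p + 1)*(p^2 - 4*p - 5) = (p - 5)*(p - 4)^2*(p + 1)*(p + 1)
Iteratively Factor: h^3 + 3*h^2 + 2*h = (h)*(h^2 + 3*h + 2) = h*(h + 2)*(h + 1)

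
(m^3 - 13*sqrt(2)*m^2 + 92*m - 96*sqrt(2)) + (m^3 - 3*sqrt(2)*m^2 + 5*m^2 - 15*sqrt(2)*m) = 2*m^3 - 16*sqrt(2)*m^2 + 5*m^2 - 15*sqrt(2)*m + 92*m - 96*sqrt(2)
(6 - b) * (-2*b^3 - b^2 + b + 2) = 2*b^4 - 11*b^3 - 7*b^2 + 4*b + 12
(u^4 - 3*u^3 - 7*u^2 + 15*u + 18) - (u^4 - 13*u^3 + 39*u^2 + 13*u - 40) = 10*u^3 - 46*u^2 + 2*u + 58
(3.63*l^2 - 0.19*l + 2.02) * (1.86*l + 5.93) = 6.7518*l^3 + 21.1725*l^2 + 2.6305*l + 11.9786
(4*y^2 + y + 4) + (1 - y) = 4*y^2 + 5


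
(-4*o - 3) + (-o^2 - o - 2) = -o^2 - 5*o - 5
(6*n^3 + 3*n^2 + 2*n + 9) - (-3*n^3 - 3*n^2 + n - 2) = 9*n^3 + 6*n^2 + n + 11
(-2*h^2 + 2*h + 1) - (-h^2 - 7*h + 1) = -h^2 + 9*h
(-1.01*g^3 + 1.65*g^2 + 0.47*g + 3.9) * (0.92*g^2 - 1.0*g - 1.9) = -0.9292*g^5 + 2.528*g^4 + 0.7014*g^3 - 0.0169999999999997*g^2 - 4.793*g - 7.41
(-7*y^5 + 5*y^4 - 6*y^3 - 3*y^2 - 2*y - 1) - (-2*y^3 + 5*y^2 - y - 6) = -7*y^5 + 5*y^4 - 4*y^3 - 8*y^2 - y + 5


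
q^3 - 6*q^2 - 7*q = q*(q - 7)*(q + 1)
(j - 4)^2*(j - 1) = j^3 - 9*j^2 + 24*j - 16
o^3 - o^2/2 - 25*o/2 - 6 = (o - 4)*(o + 1/2)*(o + 3)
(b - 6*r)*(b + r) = b^2 - 5*b*r - 6*r^2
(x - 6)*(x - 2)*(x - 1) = x^3 - 9*x^2 + 20*x - 12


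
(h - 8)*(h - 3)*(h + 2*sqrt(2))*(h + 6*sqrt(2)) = h^4 - 11*h^3 + 8*sqrt(2)*h^3 - 88*sqrt(2)*h^2 + 48*h^2 - 264*h + 192*sqrt(2)*h + 576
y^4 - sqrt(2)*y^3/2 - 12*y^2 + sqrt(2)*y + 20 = (y - 5*sqrt(2)/2)*(y - sqrt(2))*(y + sqrt(2))*(y + 2*sqrt(2))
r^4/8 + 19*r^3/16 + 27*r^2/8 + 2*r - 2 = (r/4 + 1)*(r/2 + 1)*(r - 1/2)*(r + 4)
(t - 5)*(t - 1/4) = t^2 - 21*t/4 + 5/4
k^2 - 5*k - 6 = (k - 6)*(k + 1)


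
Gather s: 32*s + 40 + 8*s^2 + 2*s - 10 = 8*s^2 + 34*s + 30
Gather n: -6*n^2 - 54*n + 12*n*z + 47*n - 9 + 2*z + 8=-6*n^2 + n*(12*z - 7) + 2*z - 1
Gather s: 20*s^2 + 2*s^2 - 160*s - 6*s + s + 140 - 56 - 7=22*s^2 - 165*s + 77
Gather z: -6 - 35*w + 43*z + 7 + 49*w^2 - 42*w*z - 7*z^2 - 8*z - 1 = 49*w^2 - 35*w - 7*z^2 + z*(35 - 42*w)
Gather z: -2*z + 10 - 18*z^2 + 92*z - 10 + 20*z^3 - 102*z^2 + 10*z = 20*z^3 - 120*z^2 + 100*z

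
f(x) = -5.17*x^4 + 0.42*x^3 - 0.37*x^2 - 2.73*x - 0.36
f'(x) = -20.68*x^3 + 1.26*x^2 - 0.74*x - 2.73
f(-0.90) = -1.90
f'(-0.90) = 14.03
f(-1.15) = -7.39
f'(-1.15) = 31.24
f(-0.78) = -0.57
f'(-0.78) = 8.43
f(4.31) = -1769.39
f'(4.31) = -1638.22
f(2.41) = -177.61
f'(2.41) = -286.66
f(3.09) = -471.27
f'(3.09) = -603.12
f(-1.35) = -15.55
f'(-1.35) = 51.45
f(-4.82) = -2833.31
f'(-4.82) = 2345.86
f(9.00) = -33669.09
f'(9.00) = -14983.05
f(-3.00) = -425.61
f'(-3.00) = 569.19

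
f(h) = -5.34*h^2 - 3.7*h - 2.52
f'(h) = -10.68*h - 3.7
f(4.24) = -114.21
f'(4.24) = -48.98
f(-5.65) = -152.08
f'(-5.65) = 56.64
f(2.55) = -46.68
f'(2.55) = -30.93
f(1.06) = -12.44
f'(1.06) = -15.02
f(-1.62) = -10.54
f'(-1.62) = 13.60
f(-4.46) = -92.24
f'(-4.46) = 43.93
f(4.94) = -151.11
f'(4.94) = -56.46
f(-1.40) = -7.81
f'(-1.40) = 11.25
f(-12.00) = -727.08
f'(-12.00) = 124.46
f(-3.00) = -39.48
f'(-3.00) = 28.34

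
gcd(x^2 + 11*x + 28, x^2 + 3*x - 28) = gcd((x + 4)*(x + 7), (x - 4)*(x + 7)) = x + 7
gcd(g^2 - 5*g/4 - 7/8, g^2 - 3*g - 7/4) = g + 1/2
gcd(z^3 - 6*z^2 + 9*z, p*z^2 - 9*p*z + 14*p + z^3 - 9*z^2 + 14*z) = 1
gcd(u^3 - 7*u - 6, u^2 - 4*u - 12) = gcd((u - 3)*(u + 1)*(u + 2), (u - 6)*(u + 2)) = u + 2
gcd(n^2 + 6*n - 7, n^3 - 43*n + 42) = n^2 + 6*n - 7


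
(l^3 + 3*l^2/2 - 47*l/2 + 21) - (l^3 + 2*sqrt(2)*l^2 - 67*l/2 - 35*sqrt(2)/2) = -2*sqrt(2)*l^2 + 3*l^2/2 + 10*l + 21 + 35*sqrt(2)/2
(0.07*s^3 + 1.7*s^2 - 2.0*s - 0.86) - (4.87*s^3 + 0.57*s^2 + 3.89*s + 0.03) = -4.8*s^3 + 1.13*s^2 - 5.89*s - 0.89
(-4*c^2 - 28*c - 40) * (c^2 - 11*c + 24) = -4*c^4 + 16*c^3 + 172*c^2 - 232*c - 960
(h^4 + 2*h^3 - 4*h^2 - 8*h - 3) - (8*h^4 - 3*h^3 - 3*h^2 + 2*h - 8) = -7*h^4 + 5*h^3 - h^2 - 10*h + 5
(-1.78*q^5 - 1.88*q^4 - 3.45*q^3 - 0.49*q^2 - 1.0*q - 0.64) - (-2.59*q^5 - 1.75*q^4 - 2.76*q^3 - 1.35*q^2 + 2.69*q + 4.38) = 0.81*q^5 - 0.13*q^4 - 0.69*q^3 + 0.86*q^2 - 3.69*q - 5.02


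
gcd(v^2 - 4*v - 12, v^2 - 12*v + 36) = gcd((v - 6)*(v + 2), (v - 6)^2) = v - 6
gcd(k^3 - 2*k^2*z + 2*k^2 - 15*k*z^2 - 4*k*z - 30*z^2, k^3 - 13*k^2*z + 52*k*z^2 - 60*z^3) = -k + 5*z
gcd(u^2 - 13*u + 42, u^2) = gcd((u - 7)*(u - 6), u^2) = 1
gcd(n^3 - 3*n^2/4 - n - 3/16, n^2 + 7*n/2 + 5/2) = 1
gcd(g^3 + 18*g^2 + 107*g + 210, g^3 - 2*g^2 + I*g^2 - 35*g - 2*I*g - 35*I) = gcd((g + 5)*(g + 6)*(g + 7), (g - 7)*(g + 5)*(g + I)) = g + 5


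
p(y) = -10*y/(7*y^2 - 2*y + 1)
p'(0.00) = -10.00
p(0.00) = 0.00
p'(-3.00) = 0.13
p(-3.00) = 0.43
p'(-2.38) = 0.19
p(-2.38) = 0.52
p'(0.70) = 2.65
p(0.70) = -2.31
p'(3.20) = 0.16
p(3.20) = -0.48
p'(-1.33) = 0.44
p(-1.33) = 0.83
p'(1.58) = 0.70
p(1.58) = -1.03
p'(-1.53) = 0.37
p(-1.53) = 0.75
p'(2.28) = 0.33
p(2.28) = -0.69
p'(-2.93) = 0.13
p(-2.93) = 0.44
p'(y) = -10*y*(2 - 14*y)/(7*y^2 - 2*y + 1)^2 - 10/(7*y^2 - 2*y + 1)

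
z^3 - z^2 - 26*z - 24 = (z - 6)*(z + 1)*(z + 4)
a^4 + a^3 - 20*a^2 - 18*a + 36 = (a - 1)*(a + 2)*(a - 3*sqrt(2))*(a + 3*sqrt(2))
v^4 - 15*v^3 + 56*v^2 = v^2*(v - 8)*(v - 7)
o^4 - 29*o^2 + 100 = (o - 5)*(o - 2)*(o + 2)*(o + 5)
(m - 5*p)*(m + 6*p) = m^2 + m*p - 30*p^2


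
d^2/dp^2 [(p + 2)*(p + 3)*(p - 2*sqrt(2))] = 6*p - 4*sqrt(2) + 10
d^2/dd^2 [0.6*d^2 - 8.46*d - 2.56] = 1.20000000000000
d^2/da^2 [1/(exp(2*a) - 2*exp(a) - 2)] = 2*((1 - 2*exp(a))*(-exp(2*a) + 2*exp(a) + 2) - 4*(1 - exp(a))^2*exp(a))*exp(a)/(-exp(2*a) + 2*exp(a) + 2)^3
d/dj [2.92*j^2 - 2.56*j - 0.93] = 5.84*j - 2.56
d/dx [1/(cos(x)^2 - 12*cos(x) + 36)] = 2*sin(x)/(cos(x) - 6)^3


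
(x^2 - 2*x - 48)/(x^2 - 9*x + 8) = (x + 6)/(x - 1)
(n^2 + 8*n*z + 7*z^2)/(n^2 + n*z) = (n + 7*z)/n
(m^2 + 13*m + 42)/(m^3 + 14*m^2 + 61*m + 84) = (m + 6)/(m^2 + 7*m + 12)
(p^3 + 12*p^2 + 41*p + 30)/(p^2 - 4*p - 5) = (p^2 + 11*p + 30)/(p - 5)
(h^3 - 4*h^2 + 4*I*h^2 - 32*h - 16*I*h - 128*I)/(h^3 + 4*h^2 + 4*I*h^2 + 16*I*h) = (h - 8)/h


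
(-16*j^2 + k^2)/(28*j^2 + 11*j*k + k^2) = (-4*j + k)/(7*j + k)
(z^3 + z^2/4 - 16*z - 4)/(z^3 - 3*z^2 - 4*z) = (z^2 + 17*z/4 + 1)/(z*(z + 1))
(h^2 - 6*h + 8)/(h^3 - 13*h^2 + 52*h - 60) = (h - 4)/(h^2 - 11*h + 30)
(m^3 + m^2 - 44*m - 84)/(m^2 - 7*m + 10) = (m^3 + m^2 - 44*m - 84)/(m^2 - 7*m + 10)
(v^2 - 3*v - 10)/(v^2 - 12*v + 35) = (v + 2)/(v - 7)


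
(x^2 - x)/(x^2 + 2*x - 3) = x/(x + 3)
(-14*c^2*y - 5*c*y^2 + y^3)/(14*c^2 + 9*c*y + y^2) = y*(-7*c + y)/(7*c + y)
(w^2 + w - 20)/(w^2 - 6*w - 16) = (-w^2 - w + 20)/(-w^2 + 6*w + 16)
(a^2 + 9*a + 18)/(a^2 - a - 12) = (a + 6)/(a - 4)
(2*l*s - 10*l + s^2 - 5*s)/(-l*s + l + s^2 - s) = (-2*l*s + 10*l - s^2 + 5*s)/(l*s - l - s^2 + s)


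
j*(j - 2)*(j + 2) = j^3 - 4*j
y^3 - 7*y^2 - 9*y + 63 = (y - 7)*(y - 3)*(y + 3)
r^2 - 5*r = r*(r - 5)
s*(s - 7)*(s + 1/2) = s^3 - 13*s^2/2 - 7*s/2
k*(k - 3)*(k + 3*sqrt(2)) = k^3 - 3*k^2 + 3*sqrt(2)*k^2 - 9*sqrt(2)*k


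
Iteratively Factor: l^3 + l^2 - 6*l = (l)*(l^2 + l - 6) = l*(l + 3)*(l - 2)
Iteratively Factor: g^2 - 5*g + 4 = (g - 4)*(g - 1)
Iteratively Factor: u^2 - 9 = (u + 3)*(u - 3)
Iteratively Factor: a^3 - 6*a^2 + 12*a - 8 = (a - 2)*(a^2 - 4*a + 4) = (a - 2)^2*(a - 2)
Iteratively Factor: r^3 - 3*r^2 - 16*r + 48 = (r - 3)*(r^2 - 16) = (r - 4)*(r - 3)*(r + 4)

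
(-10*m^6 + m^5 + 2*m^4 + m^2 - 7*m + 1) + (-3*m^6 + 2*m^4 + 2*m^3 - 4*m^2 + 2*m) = -13*m^6 + m^5 + 4*m^4 + 2*m^3 - 3*m^2 - 5*m + 1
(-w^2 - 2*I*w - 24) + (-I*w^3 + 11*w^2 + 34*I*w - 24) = -I*w^3 + 10*w^2 + 32*I*w - 48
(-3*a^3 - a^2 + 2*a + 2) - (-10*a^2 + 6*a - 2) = -3*a^3 + 9*a^2 - 4*a + 4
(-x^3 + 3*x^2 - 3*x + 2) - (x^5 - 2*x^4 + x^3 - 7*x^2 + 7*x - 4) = -x^5 + 2*x^4 - 2*x^3 + 10*x^2 - 10*x + 6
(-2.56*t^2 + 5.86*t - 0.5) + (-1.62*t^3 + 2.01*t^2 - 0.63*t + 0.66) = -1.62*t^3 - 0.55*t^2 + 5.23*t + 0.16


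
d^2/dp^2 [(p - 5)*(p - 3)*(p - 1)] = 6*p - 18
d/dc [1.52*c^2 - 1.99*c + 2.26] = 3.04*c - 1.99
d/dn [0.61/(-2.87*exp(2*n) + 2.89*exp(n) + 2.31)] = (3.5014*exp(n) - 1.7629)*exp(n)/(-2.87*exp(2*n) + 2.89*exp(n) + 2.31)^2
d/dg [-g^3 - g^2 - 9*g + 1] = -3*g^2 - 2*g - 9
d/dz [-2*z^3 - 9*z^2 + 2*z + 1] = -6*z^2 - 18*z + 2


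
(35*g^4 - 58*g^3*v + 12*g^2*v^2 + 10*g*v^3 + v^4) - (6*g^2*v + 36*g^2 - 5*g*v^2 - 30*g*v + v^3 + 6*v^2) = 35*g^4 - 58*g^3*v + 12*g^2*v^2 - 6*g^2*v - 36*g^2 + 10*g*v^3 + 5*g*v^2 + 30*g*v + v^4 - v^3 - 6*v^2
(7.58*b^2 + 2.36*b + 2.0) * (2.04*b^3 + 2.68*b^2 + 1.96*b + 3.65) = 15.4632*b^5 + 25.1288*b^4 + 25.2616*b^3 + 37.6526*b^2 + 12.534*b + 7.3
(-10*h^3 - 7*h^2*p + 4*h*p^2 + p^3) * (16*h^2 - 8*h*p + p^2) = -160*h^5 - 32*h^4*p + 110*h^3*p^2 - 23*h^2*p^3 - 4*h*p^4 + p^5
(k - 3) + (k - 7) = 2*k - 10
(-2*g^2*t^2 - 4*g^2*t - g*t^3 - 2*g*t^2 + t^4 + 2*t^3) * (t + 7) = -2*g^2*t^3 - 18*g^2*t^2 - 28*g^2*t - g*t^4 - 9*g*t^3 - 14*g*t^2 + t^5 + 9*t^4 + 14*t^3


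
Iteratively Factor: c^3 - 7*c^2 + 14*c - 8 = (c - 1)*(c^2 - 6*c + 8) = (c - 2)*(c - 1)*(c - 4)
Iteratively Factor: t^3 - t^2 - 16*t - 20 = (t + 2)*(t^2 - 3*t - 10) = (t - 5)*(t + 2)*(t + 2)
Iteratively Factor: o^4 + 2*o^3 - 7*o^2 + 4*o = (o + 4)*(o^3 - 2*o^2 + o) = o*(o + 4)*(o^2 - 2*o + 1) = o*(o - 1)*(o + 4)*(o - 1)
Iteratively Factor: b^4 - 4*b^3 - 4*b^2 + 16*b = (b - 2)*(b^3 - 2*b^2 - 8*b) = (b - 2)*(b + 2)*(b^2 - 4*b) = b*(b - 2)*(b + 2)*(b - 4)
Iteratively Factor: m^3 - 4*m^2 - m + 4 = (m - 1)*(m^2 - 3*m - 4) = (m - 1)*(m + 1)*(m - 4)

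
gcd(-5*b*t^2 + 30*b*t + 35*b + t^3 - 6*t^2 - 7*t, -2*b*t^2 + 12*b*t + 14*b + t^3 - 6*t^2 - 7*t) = t^2 - 6*t - 7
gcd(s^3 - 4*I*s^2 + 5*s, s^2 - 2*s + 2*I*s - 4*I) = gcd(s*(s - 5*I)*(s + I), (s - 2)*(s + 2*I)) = 1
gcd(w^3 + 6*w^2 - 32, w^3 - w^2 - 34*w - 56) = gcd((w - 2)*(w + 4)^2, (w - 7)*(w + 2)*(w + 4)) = w + 4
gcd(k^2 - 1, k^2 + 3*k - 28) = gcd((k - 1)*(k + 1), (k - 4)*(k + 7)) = 1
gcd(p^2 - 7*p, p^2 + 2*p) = p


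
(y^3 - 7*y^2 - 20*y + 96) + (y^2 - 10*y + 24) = y^3 - 6*y^2 - 30*y + 120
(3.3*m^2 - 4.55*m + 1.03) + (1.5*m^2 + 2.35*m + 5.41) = 4.8*m^2 - 2.2*m + 6.44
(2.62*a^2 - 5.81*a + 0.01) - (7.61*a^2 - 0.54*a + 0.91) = -4.99*a^2 - 5.27*a - 0.9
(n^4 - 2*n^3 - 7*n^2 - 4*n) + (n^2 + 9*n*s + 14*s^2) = n^4 - 2*n^3 - 6*n^2 + 9*n*s - 4*n + 14*s^2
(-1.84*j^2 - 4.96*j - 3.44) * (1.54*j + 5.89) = -2.8336*j^3 - 18.476*j^2 - 34.512*j - 20.2616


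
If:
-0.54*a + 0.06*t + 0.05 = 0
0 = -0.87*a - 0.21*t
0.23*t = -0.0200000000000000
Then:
No Solution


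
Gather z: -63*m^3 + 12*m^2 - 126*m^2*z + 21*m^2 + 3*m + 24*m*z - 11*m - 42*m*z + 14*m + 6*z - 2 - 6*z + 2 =-63*m^3 + 33*m^2 + 6*m + z*(-126*m^2 - 18*m)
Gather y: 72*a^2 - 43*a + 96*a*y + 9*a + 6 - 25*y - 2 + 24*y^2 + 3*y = 72*a^2 - 34*a + 24*y^2 + y*(96*a - 22) + 4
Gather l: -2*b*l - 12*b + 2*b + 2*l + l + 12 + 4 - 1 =-10*b + l*(3 - 2*b) + 15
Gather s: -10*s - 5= -10*s - 5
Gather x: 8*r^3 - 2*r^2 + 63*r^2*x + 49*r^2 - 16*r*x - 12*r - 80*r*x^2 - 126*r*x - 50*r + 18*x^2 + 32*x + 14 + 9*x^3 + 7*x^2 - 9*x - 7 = 8*r^3 + 47*r^2 - 62*r + 9*x^3 + x^2*(25 - 80*r) + x*(63*r^2 - 142*r + 23) + 7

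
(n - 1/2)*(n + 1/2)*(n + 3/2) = n^3 + 3*n^2/2 - n/4 - 3/8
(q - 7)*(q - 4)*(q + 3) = q^3 - 8*q^2 - 5*q + 84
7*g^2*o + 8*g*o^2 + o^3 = o*(g + o)*(7*g + o)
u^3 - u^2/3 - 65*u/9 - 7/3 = (u - 3)*(u + 1/3)*(u + 7/3)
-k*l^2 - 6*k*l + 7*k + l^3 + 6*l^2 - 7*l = (-k + l)*(l - 1)*(l + 7)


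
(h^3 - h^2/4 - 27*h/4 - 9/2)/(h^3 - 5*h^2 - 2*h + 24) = (h + 3/4)/(h - 4)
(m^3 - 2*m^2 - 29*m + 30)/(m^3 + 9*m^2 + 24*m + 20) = (m^2 - 7*m + 6)/(m^2 + 4*m + 4)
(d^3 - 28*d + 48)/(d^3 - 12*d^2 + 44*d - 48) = (d + 6)/(d - 6)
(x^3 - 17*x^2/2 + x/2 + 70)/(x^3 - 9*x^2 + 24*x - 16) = (2*x^2 - 9*x - 35)/(2*(x^2 - 5*x + 4))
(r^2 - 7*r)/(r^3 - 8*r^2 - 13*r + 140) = r/(r^2 - r - 20)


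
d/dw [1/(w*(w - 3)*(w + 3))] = 3*(3 - w^2)/(w^2*(w^4 - 18*w^2 + 81))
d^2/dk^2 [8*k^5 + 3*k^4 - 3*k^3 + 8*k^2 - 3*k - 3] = 160*k^3 + 36*k^2 - 18*k + 16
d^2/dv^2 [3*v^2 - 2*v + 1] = 6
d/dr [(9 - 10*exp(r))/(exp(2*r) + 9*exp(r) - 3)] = (10*exp(2*r) - 18*exp(r) - 51)*exp(r)/(exp(4*r) + 18*exp(3*r) + 75*exp(2*r) - 54*exp(r) + 9)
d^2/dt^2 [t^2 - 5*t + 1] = 2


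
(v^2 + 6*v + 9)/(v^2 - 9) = (v + 3)/(v - 3)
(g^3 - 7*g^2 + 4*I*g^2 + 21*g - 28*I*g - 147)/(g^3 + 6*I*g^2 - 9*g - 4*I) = (g^3 + g^2*(-7 + 4*I) + g*(21 - 28*I) - 147)/(g^3 + 6*I*g^2 - 9*g - 4*I)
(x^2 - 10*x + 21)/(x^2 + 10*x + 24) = (x^2 - 10*x + 21)/(x^2 + 10*x + 24)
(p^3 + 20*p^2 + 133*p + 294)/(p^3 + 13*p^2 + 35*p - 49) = (p + 6)/(p - 1)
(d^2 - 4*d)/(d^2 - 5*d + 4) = d/(d - 1)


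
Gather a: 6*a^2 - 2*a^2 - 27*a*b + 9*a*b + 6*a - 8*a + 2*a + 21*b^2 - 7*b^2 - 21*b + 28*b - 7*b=4*a^2 - 18*a*b + 14*b^2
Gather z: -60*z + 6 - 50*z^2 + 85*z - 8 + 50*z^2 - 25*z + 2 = 0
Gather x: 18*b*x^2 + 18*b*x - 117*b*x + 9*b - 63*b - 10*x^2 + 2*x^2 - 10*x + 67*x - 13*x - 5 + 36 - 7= -54*b + x^2*(18*b - 8) + x*(44 - 99*b) + 24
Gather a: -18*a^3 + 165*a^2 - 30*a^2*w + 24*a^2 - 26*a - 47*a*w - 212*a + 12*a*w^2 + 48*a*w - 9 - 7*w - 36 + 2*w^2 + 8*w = -18*a^3 + a^2*(189 - 30*w) + a*(12*w^2 + w - 238) + 2*w^2 + w - 45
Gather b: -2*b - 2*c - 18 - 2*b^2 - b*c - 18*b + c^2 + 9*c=-2*b^2 + b*(-c - 20) + c^2 + 7*c - 18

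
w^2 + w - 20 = (w - 4)*(w + 5)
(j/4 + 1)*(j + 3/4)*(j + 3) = j^3/4 + 31*j^2/16 + 69*j/16 + 9/4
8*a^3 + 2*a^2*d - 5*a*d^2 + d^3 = (-4*a + d)*(-2*a + d)*(a + d)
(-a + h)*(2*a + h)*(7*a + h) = -14*a^3 + 5*a^2*h + 8*a*h^2 + h^3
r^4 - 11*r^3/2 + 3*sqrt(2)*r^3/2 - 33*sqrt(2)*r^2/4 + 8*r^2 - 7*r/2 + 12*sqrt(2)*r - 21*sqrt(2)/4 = (r - 7/2)*(r - 1)^2*(r + 3*sqrt(2)/2)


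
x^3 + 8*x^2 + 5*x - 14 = (x - 1)*(x + 2)*(x + 7)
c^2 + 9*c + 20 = (c + 4)*(c + 5)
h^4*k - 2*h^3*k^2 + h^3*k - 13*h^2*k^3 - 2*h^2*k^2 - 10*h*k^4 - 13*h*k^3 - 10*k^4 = (h - 5*k)*(h + k)*(h + 2*k)*(h*k + k)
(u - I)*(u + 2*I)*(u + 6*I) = u^3 + 7*I*u^2 - 4*u + 12*I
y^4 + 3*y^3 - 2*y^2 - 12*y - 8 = (y - 2)*(y + 1)*(y + 2)^2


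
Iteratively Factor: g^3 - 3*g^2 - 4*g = (g + 1)*(g^2 - 4*g) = (g - 4)*(g + 1)*(g)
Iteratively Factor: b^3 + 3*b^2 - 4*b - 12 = (b + 2)*(b^2 + b - 6) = (b - 2)*(b + 2)*(b + 3)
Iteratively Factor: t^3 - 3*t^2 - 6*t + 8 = (t + 2)*(t^2 - 5*t + 4) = (t - 1)*(t + 2)*(t - 4)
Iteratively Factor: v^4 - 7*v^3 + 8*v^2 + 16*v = (v - 4)*(v^3 - 3*v^2 - 4*v) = (v - 4)*(v + 1)*(v^2 - 4*v) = (v - 4)^2*(v + 1)*(v)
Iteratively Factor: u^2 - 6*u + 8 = (u - 2)*(u - 4)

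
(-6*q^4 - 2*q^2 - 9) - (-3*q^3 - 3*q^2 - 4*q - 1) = -6*q^4 + 3*q^3 + q^2 + 4*q - 8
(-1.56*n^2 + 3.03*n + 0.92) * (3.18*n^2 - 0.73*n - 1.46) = -4.9608*n^4 + 10.7742*n^3 + 2.9913*n^2 - 5.0954*n - 1.3432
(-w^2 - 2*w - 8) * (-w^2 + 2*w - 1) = w^4 + 5*w^2 - 14*w + 8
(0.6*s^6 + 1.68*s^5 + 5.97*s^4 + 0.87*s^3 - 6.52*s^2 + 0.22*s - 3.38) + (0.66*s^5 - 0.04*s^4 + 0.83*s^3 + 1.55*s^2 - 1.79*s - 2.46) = 0.6*s^6 + 2.34*s^5 + 5.93*s^4 + 1.7*s^3 - 4.97*s^2 - 1.57*s - 5.84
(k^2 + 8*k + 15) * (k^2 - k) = k^4 + 7*k^3 + 7*k^2 - 15*k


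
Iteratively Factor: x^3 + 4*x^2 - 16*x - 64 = (x - 4)*(x^2 + 8*x + 16) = (x - 4)*(x + 4)*(x + 4)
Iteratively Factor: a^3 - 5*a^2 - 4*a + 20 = (a - 5)*(a^2 - 4) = (a - 5)*(a - 2)*(a + 2)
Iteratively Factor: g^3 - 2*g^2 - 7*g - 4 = (g + 1)*(g^2 - 3*g - 4) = (g + 1)^2*(g - 4)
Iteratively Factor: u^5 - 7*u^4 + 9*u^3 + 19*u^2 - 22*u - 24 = (u - 2)*(u^4 - 5*u^3 - u^2 + 17*u + 12) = (u - 4)*(u - 2)*(u^3 - u^2 - 5*u - 3) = (u - 4)*(u - 2)*(u + 1)*(u^2 - 2*u - 3) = (u - 4)*(u - 3)*(u - 2)*(u + 1)*(u + 1)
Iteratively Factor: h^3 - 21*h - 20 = (h + 1)*(h^2 - h - 20) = (h - 5)*(h + 1)*(h + 4)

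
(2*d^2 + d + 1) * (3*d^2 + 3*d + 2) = 6*d^4 + 9*d^3 + 10*d^2 + 5*d + 2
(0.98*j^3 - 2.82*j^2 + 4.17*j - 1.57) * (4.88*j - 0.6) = 4.7824*j^4 - 14.3496*j^3 + 22.0416*j^2 - 10.1636*j + 0.942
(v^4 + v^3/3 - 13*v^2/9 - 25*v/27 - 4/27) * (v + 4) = v^5 + 13*v^4/3 - v^3/9 - 181*v^2/27 - 104*v/27 - 16/27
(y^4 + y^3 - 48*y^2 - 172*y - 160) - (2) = y^4 + y^3 - 48*y^2 - 172*y - 162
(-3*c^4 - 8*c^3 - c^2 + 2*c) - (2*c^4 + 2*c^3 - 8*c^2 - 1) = -5*c^4 - 10*c^3 + 7*c^2 + 2*c + 1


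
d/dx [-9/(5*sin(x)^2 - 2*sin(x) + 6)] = 18*(5*sin(x) - 1)*cos(x)/(5*sin(x)^2 - 2*sin(x) + 6)^2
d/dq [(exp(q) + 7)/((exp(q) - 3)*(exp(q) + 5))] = (-exp(2*q) - 14*exp(q) - 29)*exp(q)/(exp(4*q) + 4*exp(3*q) - 26*exp(2*q) - 60*exp(q) + 225)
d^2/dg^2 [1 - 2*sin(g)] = 2*sin(g)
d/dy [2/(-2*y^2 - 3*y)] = 2*(4*y + 3)/(y^2*(2*y + 3)^2)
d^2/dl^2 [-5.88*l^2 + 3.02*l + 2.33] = -11.7600000000000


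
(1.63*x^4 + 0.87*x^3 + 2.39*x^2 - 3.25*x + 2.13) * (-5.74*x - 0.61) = -9.3562*x^5 - 5.9881*x^4 - 14.2493*x^3 + 17.1971*x^2 - 10.2437*x - 1.2993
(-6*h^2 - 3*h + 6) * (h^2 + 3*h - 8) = -6*h^4 - 21*h^3 + 45*h^2 + 42*h - 48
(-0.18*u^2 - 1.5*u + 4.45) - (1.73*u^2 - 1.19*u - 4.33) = -1.91*u^2 - 0.31*u + 8.78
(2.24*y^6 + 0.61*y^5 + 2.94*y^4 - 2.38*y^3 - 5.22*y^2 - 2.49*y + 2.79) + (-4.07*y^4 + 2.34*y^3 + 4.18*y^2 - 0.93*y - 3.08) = 2.24*y^6 + 0.61*y^5 - 1.13*y^4 - 0.04*y^3 - 1.04*y^2 - 3.42*y - 0.29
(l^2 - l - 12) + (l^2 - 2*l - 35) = 2*l^2 - 3*l - 47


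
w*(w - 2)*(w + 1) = w^3 - w^2 - 2*w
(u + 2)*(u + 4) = u^2 + 6*u + 8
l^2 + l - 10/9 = (l - 2/3)*(l + 5/3)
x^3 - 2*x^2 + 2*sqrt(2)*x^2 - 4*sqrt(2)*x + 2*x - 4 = (x - 2)*(x + sqrt(2))^2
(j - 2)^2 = j^2 - 4*j + 4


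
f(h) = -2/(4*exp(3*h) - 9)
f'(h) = 24*exp(3*h)/(4*exp(3*h) - 9)^2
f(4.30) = -0.00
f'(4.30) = 0.00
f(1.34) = -0.01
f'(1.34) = 0.03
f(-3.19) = 0.22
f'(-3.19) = 0.00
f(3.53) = -0.00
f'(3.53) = 0.00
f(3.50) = -0.00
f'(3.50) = 0.00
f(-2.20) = 0.22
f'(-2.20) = 0.00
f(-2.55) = 0.22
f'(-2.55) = 0.00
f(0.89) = -0.04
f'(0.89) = 0.15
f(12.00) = 0.00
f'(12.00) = 0.00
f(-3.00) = 0.22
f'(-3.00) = 0.00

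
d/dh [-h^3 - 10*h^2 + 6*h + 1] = -3*h^2 - 20*h + 6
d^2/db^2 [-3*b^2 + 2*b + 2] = -6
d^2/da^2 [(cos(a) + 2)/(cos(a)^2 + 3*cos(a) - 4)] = (-9*(1 - cos(2*a))^2*cos(a)/4 - 5*(1 - cos(2*a))^2/4 - 19*cos(a)/2 - 30*cos(2*a) - 12*cos(3*a) + cos(5*a)/2 + 51)/((cos(a) - 1)^3*(cos(a) + 4)^3)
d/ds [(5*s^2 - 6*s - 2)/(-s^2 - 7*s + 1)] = (-41*s^2 + 6*s - 20)/(s^4 + 14*s^3 + 47*s^2 - 14*s + 1)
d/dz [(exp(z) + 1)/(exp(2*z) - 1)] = -exp(z)/(exp(2*z) - 2*exp(z) + 1)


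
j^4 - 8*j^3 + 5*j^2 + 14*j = j*(j - 7)*(j - 2)*(j + 1)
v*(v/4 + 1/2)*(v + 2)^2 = v^4/4 + 3*v^3/2 + 3*v^2 + 2*v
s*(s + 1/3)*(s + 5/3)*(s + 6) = s^4 + 8*s^3 + 113*s^2/9 + 10*s/3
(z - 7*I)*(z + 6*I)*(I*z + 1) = I*z^3 + 2*z^2 + 41*I*z + 42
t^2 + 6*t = t*(t + 6)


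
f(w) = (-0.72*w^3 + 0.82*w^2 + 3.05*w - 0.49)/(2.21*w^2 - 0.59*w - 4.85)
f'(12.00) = -0.33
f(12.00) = -3.56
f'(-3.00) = -0.43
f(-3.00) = 1.02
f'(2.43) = -1.16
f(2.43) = 0.21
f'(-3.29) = -0.40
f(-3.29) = 1.14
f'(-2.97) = -0.43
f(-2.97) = 1.01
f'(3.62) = -0.47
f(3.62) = -0.59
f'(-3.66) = -0.38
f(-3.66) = 1.29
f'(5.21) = -0.37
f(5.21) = -1.23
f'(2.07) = -3.01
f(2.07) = 0.87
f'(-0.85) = -1.21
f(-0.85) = 0.74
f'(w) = (0.59 - 4.42*w)*(-0.72*w^3 + 0.82*w^2 + 3.05*w - 0.49)/(2.21*w^2 - 0.59*w - 4.85)^2 + (-2.16*w^2 + 1.64*w + 3.05)/(2.21*w^2 - 0.59*w - 4.85) = (-1.5912*w^4 + 0.8496*w^3 + 3.2517*w^2 - 5.7882*w - 15.0816)/(4.8841*w^4 - 2.6078*w^3 - 21.0889*w^2 + 5.723*w + 23.5225)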